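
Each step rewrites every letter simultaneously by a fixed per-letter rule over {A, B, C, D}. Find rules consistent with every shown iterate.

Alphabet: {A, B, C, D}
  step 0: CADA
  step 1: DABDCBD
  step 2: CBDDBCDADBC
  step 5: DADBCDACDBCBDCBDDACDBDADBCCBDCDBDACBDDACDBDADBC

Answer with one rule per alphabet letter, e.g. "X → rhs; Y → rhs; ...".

  step 1 ⇒ step 2: DABDCBD ⇒ C·BD·DB·C·DA·DB·C
    A ↦ BD
    B ↦ DB
    C ↦ DA
    D ↦ C

A->BD, B->DB, C->DA, D->C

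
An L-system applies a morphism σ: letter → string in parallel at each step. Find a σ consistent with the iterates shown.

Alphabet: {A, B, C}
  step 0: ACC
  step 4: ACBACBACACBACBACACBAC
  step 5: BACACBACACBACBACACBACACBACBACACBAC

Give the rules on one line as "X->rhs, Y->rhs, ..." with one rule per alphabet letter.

  step 4 ⇒ step 5: ACBACBACACBACBACACBAC ⇒ B·AC·AC·B·AC·AC·B·AC·B·AC·AC·B·AC·AC·B·AC·B·AC·AC·B·AC
    A ↦ B
    B ↦ AC
    C ↦ AC

A->B, B->AC, C->AC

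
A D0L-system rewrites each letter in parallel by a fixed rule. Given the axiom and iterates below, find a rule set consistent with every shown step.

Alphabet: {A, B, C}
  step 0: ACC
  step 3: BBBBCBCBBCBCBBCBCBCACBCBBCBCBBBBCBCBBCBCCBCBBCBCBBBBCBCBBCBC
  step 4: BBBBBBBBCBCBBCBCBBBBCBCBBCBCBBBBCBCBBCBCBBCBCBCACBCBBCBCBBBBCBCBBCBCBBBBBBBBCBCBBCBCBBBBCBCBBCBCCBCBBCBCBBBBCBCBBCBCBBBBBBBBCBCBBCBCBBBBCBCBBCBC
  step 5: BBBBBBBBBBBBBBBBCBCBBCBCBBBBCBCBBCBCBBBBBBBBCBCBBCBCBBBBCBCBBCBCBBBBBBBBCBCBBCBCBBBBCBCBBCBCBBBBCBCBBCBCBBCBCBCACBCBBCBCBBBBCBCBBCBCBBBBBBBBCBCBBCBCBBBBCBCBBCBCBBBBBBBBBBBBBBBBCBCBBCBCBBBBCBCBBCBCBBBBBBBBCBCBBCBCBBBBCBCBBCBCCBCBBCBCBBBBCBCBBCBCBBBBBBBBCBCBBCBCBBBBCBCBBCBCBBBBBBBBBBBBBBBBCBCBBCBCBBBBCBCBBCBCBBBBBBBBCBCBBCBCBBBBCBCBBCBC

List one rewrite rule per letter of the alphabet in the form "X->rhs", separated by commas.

  step 4 ⇒ step 5: BBBBBBBBCBCBBCBCBBBBCBCBBCBCBBBBCBCBBCBCBBCBCBCACBCBBCBCBBBBCBCBBCBCBBBBBBBBCBCBBCBCBBBBCBCBBCBCCBCBBCBCBBBBCBCBBCBCBBBBBBBBCBCBBCBCBBBBCBCBBCBC ⇒ BB·BB·BB·BB·BB·BB·BB·BB·CBC·BB·CBC·BB·BB·CBC·BB·CBC·BB·BB·BB·BB·CBC·BB·CBC·BB·BB·CBC·BB·CBC·BB·BB·BB·BB·CBC·BB·CBC·BB·BB·CBC·BB·CBC·BB·BB·CBC·BB·CBC·BB·CBC·BCA·CBC·BB·CBC·BB·BB·CBC·BB·CBC·BB·BB·BB·BB·CBC·BB·CBC·BB·BB·CBC·BB·CBC·BB·BB·BB·BB·BB·BB·BB·BB·CBC·BB·CBC·BB·BB·CBC·BB·CBC·BB·BB·BB·BB·CBC·BB·CBC·BB·BB·CBC·BB·CBC·CBC·BB·CBC·BB·BB·CBC·BB·CBC·BB·BB·BB·BB·CBC·BB·CBC·BB·BB·CBC·BB·CBC·BB·BB·BB·BB·BB·BB·BB·BB·CBC·BB·CBC·BB·BB·CBC·BB·CBC·BB·BB·BB·BB·CBC·BB·CBC·BB·BB·CBC·BB·CBC
    A ↦ BCA
    B ↦ BB
    C ↦ CBC

A->BCA, B->BB, C->CBC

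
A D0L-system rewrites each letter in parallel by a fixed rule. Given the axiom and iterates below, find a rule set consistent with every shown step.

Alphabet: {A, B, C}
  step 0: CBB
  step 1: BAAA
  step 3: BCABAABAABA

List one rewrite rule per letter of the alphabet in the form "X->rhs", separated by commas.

A->BC, B->A, C->BA

  step 0 ⇒ step 1: CBB ⇒ BA·A·A
    B ↦ A
    C ↦ BA
    A ↦ BC  (constrained at step 1)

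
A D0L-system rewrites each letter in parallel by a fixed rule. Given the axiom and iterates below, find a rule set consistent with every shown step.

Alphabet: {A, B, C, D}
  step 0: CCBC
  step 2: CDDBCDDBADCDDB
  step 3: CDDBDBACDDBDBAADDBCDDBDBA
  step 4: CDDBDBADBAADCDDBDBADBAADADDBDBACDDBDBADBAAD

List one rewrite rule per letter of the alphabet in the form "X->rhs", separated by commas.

A->AD, B->A, C->CD, D->DB

  step 3 ⇒ step 4: CDDBDBACDDBDBAADDBCDDBDBA ⇒ CD·DB·DB·A·DB·A·AD·CD·DB·DB·A·DB·A·AD·AD·DB·DB·A·CD·DB·DB·A·DB·A·AD
    A ↦ AD
    B ↦ A
    C ↦ CD
    D ↦ DB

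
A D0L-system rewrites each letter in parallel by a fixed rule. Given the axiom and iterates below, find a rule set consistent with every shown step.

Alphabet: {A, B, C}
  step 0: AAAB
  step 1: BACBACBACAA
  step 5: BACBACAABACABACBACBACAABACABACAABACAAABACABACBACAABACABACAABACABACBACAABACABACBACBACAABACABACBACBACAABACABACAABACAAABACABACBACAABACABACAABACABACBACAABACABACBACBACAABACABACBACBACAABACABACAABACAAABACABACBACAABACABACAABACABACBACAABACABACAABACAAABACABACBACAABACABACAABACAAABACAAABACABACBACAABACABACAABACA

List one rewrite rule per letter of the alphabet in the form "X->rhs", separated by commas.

A->BAC, B->AA, C->A

  step 0 ⇒ step 1: AAAB ⇒ BAC·BAC·BAC·AA
    A ↦ BAC
    B ↦ AA
    C ↦ A  (constrained at step 1)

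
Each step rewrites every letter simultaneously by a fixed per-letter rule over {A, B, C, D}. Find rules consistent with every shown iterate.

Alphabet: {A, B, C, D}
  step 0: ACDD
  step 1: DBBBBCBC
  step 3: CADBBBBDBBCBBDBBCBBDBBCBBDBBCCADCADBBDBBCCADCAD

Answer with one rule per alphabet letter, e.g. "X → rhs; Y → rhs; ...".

  step 0 ⇒ step 1: ACDD ⇒ DB·BB·BC·BC
    A ↦ DB
    C ↦ BB
    D ↦ BC
    B ↦ CAD  (constrained at step 1)

A->DB, B->CAD, C->BB, D->BC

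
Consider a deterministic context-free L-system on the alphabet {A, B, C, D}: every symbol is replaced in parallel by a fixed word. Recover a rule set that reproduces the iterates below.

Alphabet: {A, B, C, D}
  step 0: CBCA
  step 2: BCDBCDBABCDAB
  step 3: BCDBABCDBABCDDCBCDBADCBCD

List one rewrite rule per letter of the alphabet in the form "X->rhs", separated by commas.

  step 2 ⇒ step 3: BCDBCDBABCDAB ⇒ BCD·B·A·BCD·B·A·BCD·DC·BCD·B·A·DC·BCD
    A ↦ DC
    B ↦ BCD
    C ↦ B
    D ↦ A

A->DC, B->BCD, C->B, D->A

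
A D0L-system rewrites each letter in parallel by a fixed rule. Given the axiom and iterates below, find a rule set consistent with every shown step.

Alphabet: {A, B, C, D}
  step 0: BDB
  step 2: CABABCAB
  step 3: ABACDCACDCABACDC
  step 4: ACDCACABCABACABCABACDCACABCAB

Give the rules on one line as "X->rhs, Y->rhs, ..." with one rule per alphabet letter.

A->AC, B->DC, C->AB, D->C

  step 3 ⇒ step 4: ABACDCACDCABACDC ⇒ AC·DC·AC·AB·C·AB·AC·AB·C·AB·AC·DC·AC·AB·C·AB
    A ↦ AC
    B ↦ DC
    C ↦ AB
    D ↦ C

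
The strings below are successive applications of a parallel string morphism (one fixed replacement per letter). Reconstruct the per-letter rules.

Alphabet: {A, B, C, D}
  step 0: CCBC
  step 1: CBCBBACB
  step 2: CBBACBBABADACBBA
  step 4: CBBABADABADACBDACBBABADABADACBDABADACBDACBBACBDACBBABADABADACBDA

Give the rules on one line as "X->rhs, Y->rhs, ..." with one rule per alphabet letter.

  step 1 ⇒ step 2: CBCBBACB ⇒ CB·BA·CB·BA·BA·DA·CB·BA
    A ↦ DA
    B ↦ BA
    C ↦ CB
    D ↦ CB  (constrained at step 2)

A->DA, B->BA, C->CB, D->CB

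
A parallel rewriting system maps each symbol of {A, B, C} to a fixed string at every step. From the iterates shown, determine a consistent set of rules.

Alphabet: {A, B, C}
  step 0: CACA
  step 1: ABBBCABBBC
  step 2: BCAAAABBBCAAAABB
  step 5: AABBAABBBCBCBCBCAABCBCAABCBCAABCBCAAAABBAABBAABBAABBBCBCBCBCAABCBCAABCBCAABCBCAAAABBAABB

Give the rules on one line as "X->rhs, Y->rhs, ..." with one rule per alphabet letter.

  step 1 ⇒ step 2: ABBBCABBBC ⇒ BC·A·A·A·ABB·BC·A·A·A·ABB
    A ↦ BC
    B ↦ A
    C ↦ ABB

A->BC, B->A, C->ABB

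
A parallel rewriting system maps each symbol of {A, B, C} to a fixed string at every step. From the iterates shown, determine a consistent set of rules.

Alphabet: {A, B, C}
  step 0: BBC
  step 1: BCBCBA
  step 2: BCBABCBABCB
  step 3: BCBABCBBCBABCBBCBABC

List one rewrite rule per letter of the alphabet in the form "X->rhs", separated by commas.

  step 2 ⇒ step 3: BCBABCBABCB ⇒ BC·BA·BC·B·BC·BA·BC·B·BC·BA·BC
    A ↦ B
    B ↦ BC
    C ↦ BA

A->B, B->BC, C->BA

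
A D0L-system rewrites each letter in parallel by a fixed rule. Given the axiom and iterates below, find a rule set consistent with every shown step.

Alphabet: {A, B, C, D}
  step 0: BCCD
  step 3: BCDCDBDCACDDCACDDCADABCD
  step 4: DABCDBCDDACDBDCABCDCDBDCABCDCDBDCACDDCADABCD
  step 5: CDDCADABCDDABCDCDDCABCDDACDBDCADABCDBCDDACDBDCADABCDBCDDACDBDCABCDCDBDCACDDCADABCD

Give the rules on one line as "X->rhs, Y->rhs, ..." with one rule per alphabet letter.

A->DCA, B->DA, C->B, D->CD

  step 4 ⇒ step 5: DABCDBCDDACDBDCABCDCDBDCABCDCDBDCACDDCADABCD ⇒ CD·DCA·DA·B·CD·DA·B·CD·CD·DCA·B·CD·DA·CD·B·DCA·DA·B·CD·B·CD·DA·CD·B·DCA·DA·B·CD·B·CD·DA·CD·B·DCA·B·CD·CD·B·DCA·CD·DCA·DA·B·CD
    A ↦ DCA
    B ↦ DA
    C ↦ B
    D ↦ CD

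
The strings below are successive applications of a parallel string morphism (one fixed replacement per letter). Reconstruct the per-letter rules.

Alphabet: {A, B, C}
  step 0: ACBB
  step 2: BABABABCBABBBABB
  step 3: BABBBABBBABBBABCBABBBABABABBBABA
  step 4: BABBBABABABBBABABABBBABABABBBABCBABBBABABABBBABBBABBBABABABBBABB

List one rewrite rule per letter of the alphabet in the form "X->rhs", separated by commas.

  step 3 ⇒ step 4: BABBBABBBABBBABCBABBBABABABBBABA ⇒ BA·BB·BA·BA·BA·BB·BA·BA·BA·BB·BA·BA·BA·BB·BA·BC·BA·BB·BA·BA·BA·BB·BA·BB·BA·BB·BA·BA·BA·BB·BA·BB
    A ↦ BB
    B ↦ BA
    C ↦ BC

A->BB, B->BA, C->BC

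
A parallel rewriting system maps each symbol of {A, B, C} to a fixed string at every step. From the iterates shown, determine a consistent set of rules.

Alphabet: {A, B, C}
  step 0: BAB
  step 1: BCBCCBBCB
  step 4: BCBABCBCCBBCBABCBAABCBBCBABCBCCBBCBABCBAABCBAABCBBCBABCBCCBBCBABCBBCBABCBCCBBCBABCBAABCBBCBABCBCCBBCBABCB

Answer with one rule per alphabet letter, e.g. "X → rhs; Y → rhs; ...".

  step 0 ⇒ step 1: BAB ⇒ BCB·CCB·BCB
    A ↦ CCB
    B ↦ BCB
    C ↦ A  (constrained at step 1)

A->CCB, B->BCB, C->A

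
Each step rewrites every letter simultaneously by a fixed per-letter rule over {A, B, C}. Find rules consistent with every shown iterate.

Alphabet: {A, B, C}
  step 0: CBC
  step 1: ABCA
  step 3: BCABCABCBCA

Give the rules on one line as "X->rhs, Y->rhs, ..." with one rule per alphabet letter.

  step 0 ⇒ step 1: CBC ⇒ A·BC·A
    B ↦ BC
    C ↦ A
    A ↦ BC  (constrained at step 1)

A->BC, B->BC, C->A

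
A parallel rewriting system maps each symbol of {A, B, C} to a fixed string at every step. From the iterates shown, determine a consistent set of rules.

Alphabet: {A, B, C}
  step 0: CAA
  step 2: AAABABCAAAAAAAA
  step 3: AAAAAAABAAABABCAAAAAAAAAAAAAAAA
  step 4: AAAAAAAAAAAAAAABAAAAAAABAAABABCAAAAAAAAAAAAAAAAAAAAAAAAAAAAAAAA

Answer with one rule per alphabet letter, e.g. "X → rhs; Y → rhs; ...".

A->AA, B->AB, C->ABC

  step 3 ⇒ step 4: AAAAAAABAAABABCAAAAAAAAAAAAAAAA ⇒ AA·AA·AA·AA·AA·AA·AA·AB·AA·AA·AA·AB·AA·AB·ABC·AA·AA·AA·AA·AA·AA·AA·AA·AA·AA·AA·AA·AA·AA·AA·AA
    A ↦ AA
    B ↦ AB
    C ↦ ABC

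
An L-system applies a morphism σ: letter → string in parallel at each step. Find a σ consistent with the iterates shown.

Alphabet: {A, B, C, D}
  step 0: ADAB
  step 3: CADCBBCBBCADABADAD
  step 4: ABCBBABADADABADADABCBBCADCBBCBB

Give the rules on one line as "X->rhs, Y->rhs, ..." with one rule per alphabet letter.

  step 3 ⇒ step 4: CADCBBCBBCADABADAD ⇒ AB·C·BB·AB·AD·AD·AB·AD·AD·AB·C·BB·C·AD·C·BB·C·BB
    A ↦ C
    B ↦ AD
    C ↦ AB
    D ↦ BB

A->C, B->AD, C->AB, D->BB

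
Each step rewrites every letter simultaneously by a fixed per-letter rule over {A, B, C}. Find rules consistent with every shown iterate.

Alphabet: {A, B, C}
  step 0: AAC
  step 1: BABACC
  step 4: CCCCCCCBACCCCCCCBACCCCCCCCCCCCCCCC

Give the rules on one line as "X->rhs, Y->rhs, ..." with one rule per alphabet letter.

  step 0 ⇒ step 1: AAC ⇒ BA·BA·CC
    A ↦ BA
    C ↦ CC
    B ↦ C  (constrained at step 1)

A->BA, B->C, C->CC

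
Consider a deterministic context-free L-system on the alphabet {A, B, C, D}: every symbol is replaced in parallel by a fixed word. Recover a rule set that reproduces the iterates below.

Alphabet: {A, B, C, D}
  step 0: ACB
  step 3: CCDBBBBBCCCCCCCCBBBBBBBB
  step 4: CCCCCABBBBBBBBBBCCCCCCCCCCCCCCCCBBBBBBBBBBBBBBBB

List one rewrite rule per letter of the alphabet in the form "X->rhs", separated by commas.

A->DB, B->BB, C->CC, D->CA

  step 3 ⇒ step 4: CCDBBBBBCCCCCCCCBBBBBBBB ⇒ CC·CC·CA·BB·BB·BB·BB·BB·CC·CC·CC·CC·CC·CC·CC·CC·BB·BB·BB·BB·BB·BB·BB·BB
    B ↦ BB
    C ↦ CC
    D ↦ CA
    A ↦ DB  (constrained at step 0)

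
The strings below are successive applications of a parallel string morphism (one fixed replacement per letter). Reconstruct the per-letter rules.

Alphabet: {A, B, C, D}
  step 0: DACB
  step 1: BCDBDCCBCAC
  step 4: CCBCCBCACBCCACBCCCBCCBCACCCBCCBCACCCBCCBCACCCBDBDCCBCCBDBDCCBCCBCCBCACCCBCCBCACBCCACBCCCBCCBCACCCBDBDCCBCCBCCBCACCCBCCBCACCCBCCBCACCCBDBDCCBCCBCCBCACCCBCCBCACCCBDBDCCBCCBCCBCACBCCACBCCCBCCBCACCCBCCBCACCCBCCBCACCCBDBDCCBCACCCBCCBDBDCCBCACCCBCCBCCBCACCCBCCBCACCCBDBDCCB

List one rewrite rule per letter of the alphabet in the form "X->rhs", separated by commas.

A->DBD, B->CAC, C->CCB, D->BC

  step 0 ⇒ step 1: DACB ⇒ BC·DBD·CCB·CAC
    A ↦ DBD
    B ↦ CAC
    C ↦ CCB
    D ↦ BC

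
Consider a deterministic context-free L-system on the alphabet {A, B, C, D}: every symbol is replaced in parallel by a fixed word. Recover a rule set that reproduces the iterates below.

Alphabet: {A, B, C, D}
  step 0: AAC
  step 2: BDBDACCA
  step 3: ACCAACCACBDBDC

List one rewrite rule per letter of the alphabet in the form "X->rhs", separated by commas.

A->C, B->AC, C->BD, D->CA

  step 2 ⇒ step 3: BDBDACCA ⇒ AC·CA·AC·CA·C·BD·BD·C
    A ↦ C
    B ↦ AC
    C ↦ BD
    D ↦ CA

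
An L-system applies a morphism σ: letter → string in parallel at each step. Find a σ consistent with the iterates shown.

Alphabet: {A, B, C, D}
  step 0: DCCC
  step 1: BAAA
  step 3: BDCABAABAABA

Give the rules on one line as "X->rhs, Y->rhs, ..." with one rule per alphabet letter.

  step 0 ⇒ step 1: DCCC ⇒ B·A·A·A
    C ↦ A
    D ↦ B
    A ↦ BDC  (constrained at step 1)
    B ↦ A  (constrained at step 1)

A->BDC, B->A, C->A, D->B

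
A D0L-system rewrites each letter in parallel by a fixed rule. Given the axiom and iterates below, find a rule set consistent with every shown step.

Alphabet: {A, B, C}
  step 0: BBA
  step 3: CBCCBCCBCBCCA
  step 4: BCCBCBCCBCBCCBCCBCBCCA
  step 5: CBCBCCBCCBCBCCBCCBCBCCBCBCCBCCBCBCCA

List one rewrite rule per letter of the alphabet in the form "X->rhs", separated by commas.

  step 4 ⇒ step 5: BCCBCBCCBCBCCBCCBCBCCA ⇒ C·BC·BC·C·BC·C·BC·BC·C·BC·C·BC·BC·C·BC·BC·C·BC·C·BC·BC·CA
    A ↦ CA
    B ↦ C
    C ↦ BC

A->CA, B->C, C->BC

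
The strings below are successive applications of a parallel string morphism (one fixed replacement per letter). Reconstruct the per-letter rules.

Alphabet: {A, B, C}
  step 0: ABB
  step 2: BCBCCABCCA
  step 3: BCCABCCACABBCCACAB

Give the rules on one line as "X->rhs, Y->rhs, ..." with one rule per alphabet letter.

  step 2 ⇒ step 3: BCBCCABCCA ⇒ BC·CA·BC·CA·CA·B·BC·CA·CA·B
    A ↦ B
    B ↦ BC
    C ↦ CA

A->B, B->BC, C->CA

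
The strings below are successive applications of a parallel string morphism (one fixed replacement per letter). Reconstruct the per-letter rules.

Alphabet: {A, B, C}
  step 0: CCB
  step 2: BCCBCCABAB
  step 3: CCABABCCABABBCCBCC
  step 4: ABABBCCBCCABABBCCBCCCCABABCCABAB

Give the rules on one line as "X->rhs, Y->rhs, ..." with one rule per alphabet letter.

  step 3 ⇒ step 4: CCABABCCABABBCCBCC ⇒ AB·AB·B·CC·B·CC·AB·AB·B·CC·B·CC·CC·AB·AB·CC·AB·AB
    A ↦ B
    B ↦ CC
    C ↦ AB

A->B, B->CC, C->AB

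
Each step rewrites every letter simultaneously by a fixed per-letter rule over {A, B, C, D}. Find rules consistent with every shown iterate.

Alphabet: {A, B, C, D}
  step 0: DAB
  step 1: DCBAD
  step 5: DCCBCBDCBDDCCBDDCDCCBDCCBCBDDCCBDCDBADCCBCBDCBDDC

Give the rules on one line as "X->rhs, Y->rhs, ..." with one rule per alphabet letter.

  step 0 ⇒ step 1: DAB ⇒ DC·BA·D
    A ↦ BA
    B ↦ D
    D ↦ DC
    C ↦ CB  (constrained at step 1)

A->BA, B->D, C->CB, D->DC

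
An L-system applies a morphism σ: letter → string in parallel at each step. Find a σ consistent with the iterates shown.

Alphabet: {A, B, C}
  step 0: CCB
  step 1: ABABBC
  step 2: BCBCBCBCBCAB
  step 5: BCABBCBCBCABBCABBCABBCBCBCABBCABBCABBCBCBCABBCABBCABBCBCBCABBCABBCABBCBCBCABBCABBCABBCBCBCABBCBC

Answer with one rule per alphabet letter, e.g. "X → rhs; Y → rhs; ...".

  step 1 ⇒ step 2: ABABBC ⇒ BC·BC·BC·BC·BC·AB
    A ↦ BC
    B ↦ BC
    C ↦ AB

A->BC, B->BC, C->AB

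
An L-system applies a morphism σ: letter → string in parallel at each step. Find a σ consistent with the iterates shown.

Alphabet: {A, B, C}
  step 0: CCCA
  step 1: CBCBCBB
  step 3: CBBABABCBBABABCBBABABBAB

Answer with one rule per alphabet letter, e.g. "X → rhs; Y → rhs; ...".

  step 0 ⇒ step 1: CCCA ⇒ CB·CB·CB·B
    A ↦ B
    C ↦ CB
    B ↦ BA  (constrained at step 1)

A->B, B->BA, C->CB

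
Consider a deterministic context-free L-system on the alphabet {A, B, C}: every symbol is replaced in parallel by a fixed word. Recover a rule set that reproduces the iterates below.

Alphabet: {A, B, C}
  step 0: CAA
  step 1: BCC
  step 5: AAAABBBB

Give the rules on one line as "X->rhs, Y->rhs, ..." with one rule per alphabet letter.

  step 0 ⇒ step 1: CAA ⇒ B·C·C
    A ↦ C
    C ↦ B
    B ↦ AA  (constrained at step 1)

A->C, B->AA, C->B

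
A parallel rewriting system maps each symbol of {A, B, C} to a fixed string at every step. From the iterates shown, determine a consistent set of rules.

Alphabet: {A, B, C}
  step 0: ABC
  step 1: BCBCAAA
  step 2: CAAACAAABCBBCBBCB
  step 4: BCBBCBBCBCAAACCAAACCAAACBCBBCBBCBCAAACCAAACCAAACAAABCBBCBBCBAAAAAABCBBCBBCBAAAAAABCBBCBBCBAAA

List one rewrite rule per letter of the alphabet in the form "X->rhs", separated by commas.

A->BCB, B->C, C->AAA

  step 1 ⇒ step 2: BCBCAAA ⇒ C·AAA·C·AAA·BCB·BCB·BCB
    A ↦ BCB
    B ↦ C
    C ↦ AAA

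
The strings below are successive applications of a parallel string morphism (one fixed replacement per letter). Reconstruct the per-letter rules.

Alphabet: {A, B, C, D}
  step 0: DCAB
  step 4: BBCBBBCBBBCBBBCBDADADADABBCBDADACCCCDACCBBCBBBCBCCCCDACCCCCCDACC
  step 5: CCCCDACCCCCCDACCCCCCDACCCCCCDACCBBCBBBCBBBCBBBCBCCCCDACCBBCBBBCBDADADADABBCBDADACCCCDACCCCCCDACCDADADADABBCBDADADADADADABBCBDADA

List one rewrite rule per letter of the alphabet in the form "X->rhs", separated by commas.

  step 4 ⇒ step 5: BBCBBBCBBBCBBBCBDADADADABBCBDADACCCCDACCBBCBBBCBCCCCDACCCCCCDACC ⇒ CC·CC·DA·CC·CC·CC·DA·CC·CC·CC·DA·CC·CC·CC·DA·CC·BB·CB·BB·CB·BB·CB·BB·CB·CC·CC·DA·CC·BB·CB·BB·CB·DA·DA·DA·DA·BB·CB·DA·DA·CC·CC·DA·CC·CC·CC·DA·CC·DA·DA·DA·DA·BB·CB·DA·DA·DA·DA·DA·DA·BB·CB·DA·DA
    A ↦ CB
    B ↦ CC
    C ↦ DA
    D ↦ BB

A->CB, B->CC, C->DA, D->BB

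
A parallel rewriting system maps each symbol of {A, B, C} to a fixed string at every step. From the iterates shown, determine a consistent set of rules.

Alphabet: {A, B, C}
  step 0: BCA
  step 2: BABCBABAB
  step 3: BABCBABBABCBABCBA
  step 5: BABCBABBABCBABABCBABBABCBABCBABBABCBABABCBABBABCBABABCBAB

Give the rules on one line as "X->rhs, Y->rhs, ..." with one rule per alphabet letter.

A->BC, B->BA, C->B

  step 2 ⇒ step 3: BABCBABAB ⇒ BA·BC·BA·B·BA·BC·BA·BC·BA
    A ↦ BC
    B ↦ BA
    C ↦ B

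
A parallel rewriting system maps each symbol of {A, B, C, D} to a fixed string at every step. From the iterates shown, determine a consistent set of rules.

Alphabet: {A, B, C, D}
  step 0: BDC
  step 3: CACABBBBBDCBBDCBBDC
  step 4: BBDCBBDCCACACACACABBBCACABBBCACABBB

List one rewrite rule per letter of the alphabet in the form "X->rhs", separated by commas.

  step 3 ⇒ step 4: CACABBBBBDCBBDCBBDC ⇒ BB·DC·BB·DC·CA·CA·CA·CA·CA·B·BB·CA·CA·B·BB·CA·CA·B·BB
    A ↦ DC
    B ↦ CA
    C ↦ BB
    D ↦ B

A->DC, B->CA, C->BB, D->B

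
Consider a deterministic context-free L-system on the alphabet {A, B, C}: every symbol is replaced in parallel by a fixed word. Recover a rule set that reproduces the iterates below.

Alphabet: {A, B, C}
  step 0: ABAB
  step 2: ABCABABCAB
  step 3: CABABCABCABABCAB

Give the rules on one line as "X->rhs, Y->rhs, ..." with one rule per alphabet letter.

  step 2 ⇒ step 3: ABCABABCAB ⇒ C·AB·AB·C·AB·C·AB·AB·C·AB
    A ↦ C
    B ↦ AB
    C ↦ AB

A->C, B->AB, C->AB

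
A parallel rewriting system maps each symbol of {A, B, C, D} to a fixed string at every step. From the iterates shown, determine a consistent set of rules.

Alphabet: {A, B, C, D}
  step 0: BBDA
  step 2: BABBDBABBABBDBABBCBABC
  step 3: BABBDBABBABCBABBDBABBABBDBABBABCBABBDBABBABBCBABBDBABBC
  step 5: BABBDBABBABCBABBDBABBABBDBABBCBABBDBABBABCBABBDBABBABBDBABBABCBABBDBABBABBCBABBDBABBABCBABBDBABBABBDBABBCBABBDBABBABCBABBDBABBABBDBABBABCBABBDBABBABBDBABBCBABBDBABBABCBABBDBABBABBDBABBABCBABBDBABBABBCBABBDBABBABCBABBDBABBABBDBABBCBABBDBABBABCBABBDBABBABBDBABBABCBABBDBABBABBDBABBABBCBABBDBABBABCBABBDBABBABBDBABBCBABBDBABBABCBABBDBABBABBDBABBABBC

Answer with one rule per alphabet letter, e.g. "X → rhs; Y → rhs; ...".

  step 2 ⇒ step 3: BABBDBABBABBDBABBCBABC ⇒ BAB·BD·BAB·BAB·C·BAB·BD·BAB·BAB·BD·BAB·BAB·C·BAB·BD·BAB·BAB·BC·BAB·BD·BAB·BC
    A ↦ BD
    B ↦ BAB
    C ↦ BC
    D ↦ C

A->BD, B->BAB, C->BC, D->C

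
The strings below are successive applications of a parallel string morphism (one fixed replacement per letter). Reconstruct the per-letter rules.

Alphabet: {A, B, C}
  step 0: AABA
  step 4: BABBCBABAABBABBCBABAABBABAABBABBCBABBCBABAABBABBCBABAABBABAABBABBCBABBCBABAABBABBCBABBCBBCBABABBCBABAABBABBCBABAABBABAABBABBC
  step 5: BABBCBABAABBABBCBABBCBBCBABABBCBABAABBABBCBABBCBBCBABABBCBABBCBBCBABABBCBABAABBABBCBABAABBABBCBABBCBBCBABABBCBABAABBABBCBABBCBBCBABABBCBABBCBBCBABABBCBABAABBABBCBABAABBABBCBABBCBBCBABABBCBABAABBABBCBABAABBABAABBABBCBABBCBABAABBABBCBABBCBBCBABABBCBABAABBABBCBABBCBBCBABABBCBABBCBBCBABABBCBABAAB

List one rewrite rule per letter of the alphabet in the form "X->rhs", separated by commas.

  step 4 ⇒ step 5: BABBCBABAABBABBCBABAABBABAABBABBCBABBCBABAABBABBCBABAABBABAABBABBCBABBCBABAABBABBCBABBCBBCBABABBCBABAABBABBCBABAABBABAABBABBC ⇒ BA·BBC·BA·BA·AB·BA·BBC·BA·BBC·BBC·BA·BA·BBC·BA·BA·AB·BA·BBC·BA·BBC·BBC·BA·BA·BBC·BA·BBC·BBC·BA·BA·BBC·BA·BA·AB·BA·BBC·BA·BA·AB·BA·BBC·BA·BBC·BBC·BA·BA·BBC·BA·BA·AB·BA·BBC·BA·BBC·BBC·BA·BA·BBC·BA·BBC·BBC·BA·BA·BBC·BA·BA·AB·BA·BBC·BA·BA·AB·BA·BBC·BA·BBC·BBC·BA·BA·BBC·BA·BA·AB·BA·BBC·BA·BA·AB·BA·BA·AB·BA·BBC·BA·BBC·BA·BA·AB·BA·BBC·BA·BBC·BBC·BA·BA·BBC·BA·BA·AB·BA·BBC·BA·BBC·BBC·BA·BA·BBC·BA·BBC·BBC·BA·BA·BBC·BA·BA·AB
    A ↦ BBC
    B ↦ BA
    C ↦ AB

A->BBC, B->BA, C->AB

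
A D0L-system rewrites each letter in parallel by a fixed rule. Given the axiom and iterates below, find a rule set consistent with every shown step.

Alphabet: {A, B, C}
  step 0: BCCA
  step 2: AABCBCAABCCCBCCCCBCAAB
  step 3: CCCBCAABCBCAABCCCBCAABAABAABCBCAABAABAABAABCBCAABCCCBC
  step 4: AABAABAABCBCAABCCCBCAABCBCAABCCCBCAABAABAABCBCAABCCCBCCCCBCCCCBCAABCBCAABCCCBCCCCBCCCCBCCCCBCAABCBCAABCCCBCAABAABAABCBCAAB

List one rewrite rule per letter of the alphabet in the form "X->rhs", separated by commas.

  step 3 ⇒ step 4: CCCBCAABCBCAABCCCBCAABAABAABCBCAABAABAABAABCBCAABCCCBC ⇒ AAB·AAB·AAB·CBC·AAB·C·C·CBC·AAB·CBC·AAB·C·C·CBC·AAB·AAB·AAB·CBC·AAB·C·C·CBC·C·C·CBC·C·C·CBC·AAB·CBC·AAB·C·C·CBC·C·C·CBC·C·C·CBC·C·C·CBC·AAB·CBC·AAB·C·C·CBC·AAB·AAB·AAB·CBC·AAB
    A ↦ C
    B ↦ CBC
    C ↦ AAB

A->C, B->CBC, C->AAB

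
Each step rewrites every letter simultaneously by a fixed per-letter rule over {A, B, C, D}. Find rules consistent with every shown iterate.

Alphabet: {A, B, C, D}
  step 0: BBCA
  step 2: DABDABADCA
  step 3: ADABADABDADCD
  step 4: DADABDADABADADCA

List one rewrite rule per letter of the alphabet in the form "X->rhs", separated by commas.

  step 3 ⇒ step 4: ADABADABDADCD ⇒ D·A·D·AB·D·A·D·AB·A·D·A·DC·A
    A ↦ D
    B ↦ AB
    C ↦ DC
    D ↦ A

A->D, B->AB, C->DC, D->A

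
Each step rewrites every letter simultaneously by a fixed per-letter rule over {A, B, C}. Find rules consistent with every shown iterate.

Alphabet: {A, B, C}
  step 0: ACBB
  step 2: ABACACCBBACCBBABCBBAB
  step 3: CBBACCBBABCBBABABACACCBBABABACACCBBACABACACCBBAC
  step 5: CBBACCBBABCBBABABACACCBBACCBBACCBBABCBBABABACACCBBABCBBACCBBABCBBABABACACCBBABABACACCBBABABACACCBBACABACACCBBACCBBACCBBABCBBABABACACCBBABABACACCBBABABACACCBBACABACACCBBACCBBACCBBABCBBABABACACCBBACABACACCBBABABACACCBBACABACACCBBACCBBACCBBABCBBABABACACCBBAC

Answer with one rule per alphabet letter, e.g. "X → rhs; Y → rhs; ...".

  step 2 ⇒ step 3: ABACACCBBACCBBABCBBAB ⇒ CBB·AC·CBB·AB·CBB·AB·AB·AC·AC·CBB·AB·AB·AC·AC·CBB·AC·AB·AC·AC·CBB·AC
    A ↦ CBB
    B ↦ AC
    C ↦ AB

A->CBB, B->AC, C->AB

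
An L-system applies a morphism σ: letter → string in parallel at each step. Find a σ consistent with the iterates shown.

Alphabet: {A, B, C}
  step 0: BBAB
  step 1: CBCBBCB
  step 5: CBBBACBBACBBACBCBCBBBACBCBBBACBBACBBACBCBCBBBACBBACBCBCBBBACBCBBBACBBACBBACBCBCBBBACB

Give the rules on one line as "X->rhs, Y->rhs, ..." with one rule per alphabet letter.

A->B, B->CB, C->BA

  step 0 ⇒ step 1: BBAB ⇒ CB·CB·B·CB
    A ↦ B
    B ↦ CB
    C ↦ BA  (constrained at step 1)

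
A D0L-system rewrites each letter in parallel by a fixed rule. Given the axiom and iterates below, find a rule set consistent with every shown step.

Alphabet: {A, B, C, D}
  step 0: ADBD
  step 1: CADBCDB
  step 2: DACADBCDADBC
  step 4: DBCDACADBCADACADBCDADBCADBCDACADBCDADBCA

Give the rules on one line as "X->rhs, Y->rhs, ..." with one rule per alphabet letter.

  step 1 ⇒ step 2: CADBCDB ⇒ DA·CA·DB·C·DA·DB·C
    A ↦ CA
    B ↦ C
    C ↦ DA
    D ↦ DB

A->CA, B->C, C->DA, D->DB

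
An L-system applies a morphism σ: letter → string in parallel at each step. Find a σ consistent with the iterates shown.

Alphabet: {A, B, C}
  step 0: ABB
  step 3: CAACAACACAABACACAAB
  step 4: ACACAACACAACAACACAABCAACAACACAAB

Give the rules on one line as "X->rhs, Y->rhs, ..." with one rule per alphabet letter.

  step 3 ⇒ step 4: CAACAACACAABACACAAB ⇒ A·CA·CA·A·CA·CA·A·CA·A·CA·CA·AB·CA·A·CA·A·CA·CA·AB
    A ↦ CA
    B ↦ AB
    C ↦ A

A->CA, B->AB, C->A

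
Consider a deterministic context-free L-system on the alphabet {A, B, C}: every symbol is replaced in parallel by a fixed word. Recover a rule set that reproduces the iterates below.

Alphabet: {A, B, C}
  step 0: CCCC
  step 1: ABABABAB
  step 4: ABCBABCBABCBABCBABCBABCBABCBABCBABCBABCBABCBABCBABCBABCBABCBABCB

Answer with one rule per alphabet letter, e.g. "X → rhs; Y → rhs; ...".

A->AB, B->CB, C->AB

  step 0 ⇒ step 1: CCCC ⇒ AB·AB·AB·AB
    C ↦ AB
    A ↦ AB  (constrained at step 1)
    B ↦ CB  (constrained at step 1)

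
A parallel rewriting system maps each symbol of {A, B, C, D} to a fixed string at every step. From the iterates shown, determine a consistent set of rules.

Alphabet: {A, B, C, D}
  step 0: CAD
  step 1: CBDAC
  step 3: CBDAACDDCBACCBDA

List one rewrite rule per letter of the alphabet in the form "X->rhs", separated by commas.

  step 0 ⇒ step 1: CAD ⇒ CB·D·AC
    A ↦ D
    C ↦ CB
    D ↦ AC
    B ↦ DA  (constrained at step 1)

A->D, B->DA, C->CB, D->AC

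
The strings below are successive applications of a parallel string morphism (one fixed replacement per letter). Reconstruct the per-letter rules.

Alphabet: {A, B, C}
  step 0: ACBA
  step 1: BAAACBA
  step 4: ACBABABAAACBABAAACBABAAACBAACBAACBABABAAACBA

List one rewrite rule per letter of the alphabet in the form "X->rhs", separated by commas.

  step 0 ⇒ step 1: ACBA ⇒ BA·A·AC·BA
    A ↦ BA
    B ↦ AC
    C ↦ A

A->BA, B->AC, C->A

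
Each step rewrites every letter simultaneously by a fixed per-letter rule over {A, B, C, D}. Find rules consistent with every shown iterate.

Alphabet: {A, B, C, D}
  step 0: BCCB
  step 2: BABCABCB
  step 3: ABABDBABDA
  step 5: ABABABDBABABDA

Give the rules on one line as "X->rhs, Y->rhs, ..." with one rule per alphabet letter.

  step 2 ⇒ step 3: BABCABCB ⇒ A·B·A·BD·B·A·BD·A
    A ↦ B
    B ↦ A
    C ↦ BD
    D ↦ BC  (constrained at step 3)

A->B, B->A, C->BD, D->BC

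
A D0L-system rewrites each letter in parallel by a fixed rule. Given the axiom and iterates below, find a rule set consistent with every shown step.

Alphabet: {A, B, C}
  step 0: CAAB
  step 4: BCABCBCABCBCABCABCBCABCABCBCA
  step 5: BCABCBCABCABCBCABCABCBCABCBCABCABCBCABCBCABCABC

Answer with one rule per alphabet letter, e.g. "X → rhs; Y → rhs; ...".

  step 4 ⇒ step 5: BCABCBCABCBCABCABCBCABCABCBCA ⇒ BC·A·BC·BC·A·BC·A·BC·BC·A·BC·A·BC·BC·A·BC·BC·A·BC·A·BC·BC·A·BC·BC·A·BC·A·BC
    A ↦ BC
    B ↦ BC
    C ↦ A

A->BC, B->BC, C->A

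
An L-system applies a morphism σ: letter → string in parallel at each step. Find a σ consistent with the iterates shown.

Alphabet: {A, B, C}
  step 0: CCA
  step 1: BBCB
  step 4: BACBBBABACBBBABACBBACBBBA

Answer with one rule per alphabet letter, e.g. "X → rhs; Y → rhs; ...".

  step 0 ⇒ step 1: CCA ⇒ B·B·CB
    A ↦ CB
    C ↦ B
    B ↦ BA  (constrained at step 1)

A->CB, B->BA, C->B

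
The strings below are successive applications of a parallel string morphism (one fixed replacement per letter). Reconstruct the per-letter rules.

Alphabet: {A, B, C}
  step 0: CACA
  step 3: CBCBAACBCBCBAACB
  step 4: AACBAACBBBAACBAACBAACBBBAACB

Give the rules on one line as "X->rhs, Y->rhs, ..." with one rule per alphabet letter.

  step 3 ⇒ step 4: CBCBAACBCBCBAACB ⇒ AA·CB·AA·CB·B·B·AA·CB·AA·CB·AA·CB·B·B·AA·CB
    A ↦ B
    B ↦ CB
    C ↦ AA

A->B, B->CB, C->AA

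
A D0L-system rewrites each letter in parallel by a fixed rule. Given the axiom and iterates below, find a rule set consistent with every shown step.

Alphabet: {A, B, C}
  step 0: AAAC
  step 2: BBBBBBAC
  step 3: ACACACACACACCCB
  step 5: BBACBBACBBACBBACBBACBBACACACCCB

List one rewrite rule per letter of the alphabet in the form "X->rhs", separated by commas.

  step 2 ⇒ step 3: BBBBBBAC ⇒ AC·AC·AC·AC·AC·AC·CC·B
    A ↦ CC
    B ↦ AC
    C ↦ B

A->CC, B->AC, C->B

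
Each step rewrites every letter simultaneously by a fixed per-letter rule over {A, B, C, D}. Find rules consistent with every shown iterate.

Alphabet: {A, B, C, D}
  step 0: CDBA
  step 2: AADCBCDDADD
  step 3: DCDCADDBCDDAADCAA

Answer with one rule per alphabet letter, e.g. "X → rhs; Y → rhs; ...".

A->DC, B->BC, C->DD, D->A

  step 2 ⇒ step 3: AADCBCDDADD ⇒ DC·DC·A·DD·BC·DD·A·A·DC·A·A
    A ↦ DC
    B ↦ BC
    C ↦ DD
    D ↦ A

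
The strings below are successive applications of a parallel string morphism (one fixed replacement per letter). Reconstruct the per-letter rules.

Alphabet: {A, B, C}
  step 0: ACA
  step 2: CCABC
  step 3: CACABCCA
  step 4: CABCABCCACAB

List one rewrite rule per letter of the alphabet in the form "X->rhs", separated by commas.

  step 3 ⇒ step 4: CACABCCA ⇒ CA·B·CA·B·C·CA·CA·B
    A ↦ B
    B ↦ C
    C ↦ CA

A->B, B->C, C->CA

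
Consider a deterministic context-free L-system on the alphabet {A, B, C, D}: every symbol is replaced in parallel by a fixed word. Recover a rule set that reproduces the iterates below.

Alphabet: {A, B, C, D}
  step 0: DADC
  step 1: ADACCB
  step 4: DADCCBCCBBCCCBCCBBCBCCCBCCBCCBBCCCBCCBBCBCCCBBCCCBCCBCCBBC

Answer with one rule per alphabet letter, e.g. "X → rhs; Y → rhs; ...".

  step 0 ⇒ step 1: DADC ⇒ A·D·A·CCB
    A ↦ D
    C ↦ CCB
    D ↦ A
    B ↦ BC  (constrained at step 1)

A->D, B->BC, C->CCB, D->A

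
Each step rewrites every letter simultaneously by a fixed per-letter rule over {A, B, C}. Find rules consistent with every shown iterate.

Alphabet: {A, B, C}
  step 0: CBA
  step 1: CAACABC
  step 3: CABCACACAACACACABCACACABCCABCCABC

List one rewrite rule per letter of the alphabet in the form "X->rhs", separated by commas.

  step 0 ⇒ step 1: CBA ⇒ CA·ACA·BC
    A ↦ BC
    B ↦ ACA
    C ↦ CA

A->BC, B->ACA, C->CA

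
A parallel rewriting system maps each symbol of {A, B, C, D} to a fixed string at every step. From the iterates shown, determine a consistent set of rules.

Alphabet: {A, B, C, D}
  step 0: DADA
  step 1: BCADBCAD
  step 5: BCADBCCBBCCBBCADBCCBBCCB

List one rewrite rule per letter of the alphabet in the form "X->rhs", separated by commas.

A->AD, B->C, C->B, D->BC

  step 0 ⇒ step 1: DADA ⇒ BC·AD·BC·AD
    A ↦ AD
    D ↦ BC
    B ↦ C  (constrained at step 1)
    C ↦ B  (constrained at step 1)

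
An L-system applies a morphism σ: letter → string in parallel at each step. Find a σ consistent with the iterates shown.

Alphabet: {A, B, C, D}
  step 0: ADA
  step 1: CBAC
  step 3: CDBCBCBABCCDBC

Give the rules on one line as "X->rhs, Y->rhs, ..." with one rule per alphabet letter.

  step 0 ⇒ step 1: ADA ⇒ C·BA·C
    A ↦ C
    D ↦ BA
    B ↦ CD  (constrained at step 1)
    C ↦ BC  (constrained at step 1)

A->C, B->CD, C->BC, D->BA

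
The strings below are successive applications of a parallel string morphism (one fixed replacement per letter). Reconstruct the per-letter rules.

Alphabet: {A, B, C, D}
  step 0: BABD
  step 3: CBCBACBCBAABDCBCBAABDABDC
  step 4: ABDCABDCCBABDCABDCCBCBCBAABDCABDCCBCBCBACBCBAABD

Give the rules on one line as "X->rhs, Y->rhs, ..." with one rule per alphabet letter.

  step 3 ⇒ step 4: CBCBACBCBAABDCBCBAABDABDC ⇒ ABD·C·ABD·C·CB·ABD·C·ABD·C·CB·CB·C·BA·ABD·C·ABD·C·CB·CB·C·BA·CB·C·BA·ABD
    A ↦ CB
    B ↦ C
    C ↦ ABD
    D ↦ BA

A->CB, B->C, C->ABD, D->BA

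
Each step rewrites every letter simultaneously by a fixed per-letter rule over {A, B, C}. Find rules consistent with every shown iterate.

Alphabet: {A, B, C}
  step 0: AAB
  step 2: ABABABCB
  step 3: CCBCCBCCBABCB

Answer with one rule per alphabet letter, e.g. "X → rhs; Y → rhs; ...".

A->C, B->CB, C->AB

  step 2 ⇒ step 3: ABABABCB ⇒ C·CB·C·CB·C·CB·AB·CB
    A ↦ C
    B ↦ CB
    C ↦ AB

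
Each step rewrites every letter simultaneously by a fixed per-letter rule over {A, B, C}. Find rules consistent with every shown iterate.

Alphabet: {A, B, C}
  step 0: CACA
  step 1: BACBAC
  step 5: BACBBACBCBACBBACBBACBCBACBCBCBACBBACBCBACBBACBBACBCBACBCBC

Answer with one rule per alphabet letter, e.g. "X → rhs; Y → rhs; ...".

  step 0 ⇒ step 1: CACA ⇒ BA·C·BA·C
    A ↦ C
    C ↦ BA
    B ↦ CB  (constrained at step 1)

A->C, B->CB, C->BA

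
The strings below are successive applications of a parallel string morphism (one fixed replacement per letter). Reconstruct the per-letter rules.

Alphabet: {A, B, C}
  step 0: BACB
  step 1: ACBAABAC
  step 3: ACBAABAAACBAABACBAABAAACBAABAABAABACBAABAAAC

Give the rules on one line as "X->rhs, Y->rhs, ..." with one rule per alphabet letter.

  step 0 ⇒ step 1: BACB ⇒ AC·BAA·B·AC
    A ↦ BAA
    B ↦ AC
    C ↦ B

A->BAA, B->AC, C->B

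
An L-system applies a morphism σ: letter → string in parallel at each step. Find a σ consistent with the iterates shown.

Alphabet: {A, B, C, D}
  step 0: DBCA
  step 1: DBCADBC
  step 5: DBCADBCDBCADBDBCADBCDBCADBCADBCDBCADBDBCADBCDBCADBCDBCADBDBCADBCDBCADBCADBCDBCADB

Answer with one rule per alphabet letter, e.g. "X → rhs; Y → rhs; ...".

  step 0 ⇒ step 1: DBCA ⇒ DB·CA·DB·C
    A ↦ C
    B ↦ CA
    C ↦ DB
    D ↦ DB

A->C, B->CA, C->DB, D->DB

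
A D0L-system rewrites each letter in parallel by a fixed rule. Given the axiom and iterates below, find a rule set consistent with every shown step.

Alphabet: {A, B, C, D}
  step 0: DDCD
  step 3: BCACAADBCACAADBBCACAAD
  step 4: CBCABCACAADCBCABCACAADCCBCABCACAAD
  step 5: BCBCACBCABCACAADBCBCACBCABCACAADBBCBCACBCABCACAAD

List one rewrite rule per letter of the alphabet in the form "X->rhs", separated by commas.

A->CA, B->C, C->B, D->AD

  step 4 ⇒ step 5: CBCABCACAADCBCABCACAADCCBCABCACAAD ⇒ B·C·B·CA·C·B·CA·B·CA·CA·AD·B·C·B·CA·C·B·CA·B·CA·CA·AD·B·B·C·B·CA·C·B·CA·B·CA·CA·AD
    A ↦ CA
    B ↦ C
    C ↦ B
    D ↦ AD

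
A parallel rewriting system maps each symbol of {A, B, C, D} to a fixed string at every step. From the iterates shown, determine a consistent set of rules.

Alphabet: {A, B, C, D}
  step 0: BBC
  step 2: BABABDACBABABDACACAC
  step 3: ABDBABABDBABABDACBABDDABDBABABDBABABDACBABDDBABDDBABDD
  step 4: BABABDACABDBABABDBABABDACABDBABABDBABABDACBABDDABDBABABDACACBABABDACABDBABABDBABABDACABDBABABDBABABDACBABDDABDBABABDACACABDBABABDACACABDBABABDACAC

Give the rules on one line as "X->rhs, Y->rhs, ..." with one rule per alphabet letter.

A->BAB, B->ABD, C->DD, D->AC

  step 3 ⇒ step 4: ABDBABABDBABABDACBABDDABDBABABDBABABDACBABDDBABDDBABDD ⇒ BAB·ABD·AC·ABD·BAB·ABD·BAB·ABD·AC·ABD·BAB·ABD·BAB·ABD·AC·BAB·DD·ABD·BAB·ABD·AC·AC·BAB·ABD·AC·ABD·BAB·ABD·BAB·ABD·AC·ABD·BAB·ABD·BAB·ABD·AC·BAB·DD·ABD·BAB·ABD·AC·AC·ABD·BAB·ABD·AC·AC·ABD·BAB·ABD·AC·AC
    A ↦ BAB
    B ↦ ABD
    C ↦ DD
    D ↦ AC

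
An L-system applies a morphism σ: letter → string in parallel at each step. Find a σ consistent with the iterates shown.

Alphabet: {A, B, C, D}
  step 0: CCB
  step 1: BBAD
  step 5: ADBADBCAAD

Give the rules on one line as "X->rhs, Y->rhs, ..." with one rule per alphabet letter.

  step 0 ⇒ step 1: CCB ⇒ B·B·AD
    B ↦ AD
    C ↦ B
    A ↦ C  (constrained at step 1)
    D ↦ A  (constrained at step 1)

A->C, B->AD, C->B, D->A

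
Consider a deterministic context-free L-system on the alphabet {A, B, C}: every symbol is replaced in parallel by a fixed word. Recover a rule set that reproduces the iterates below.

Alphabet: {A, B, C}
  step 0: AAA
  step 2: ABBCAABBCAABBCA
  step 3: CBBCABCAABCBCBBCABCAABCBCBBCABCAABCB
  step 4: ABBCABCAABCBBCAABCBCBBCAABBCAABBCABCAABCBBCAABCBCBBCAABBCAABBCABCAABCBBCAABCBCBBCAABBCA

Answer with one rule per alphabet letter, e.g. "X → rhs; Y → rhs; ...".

A->CB, B->BCA, C->AB

  step 3 ⇒ step 4: CBBCABCAABCBCBBCABCAABCBCBBCABCAABCB ⇒ AB·BCA·BCA·AB·CB·BCA·AB·CB·CB·BCA·AB·BCA·AB·BCA·BCA·AB·CB·BCA·AB·CB·CB·BCA·AB·BCA·AB·BCA·BCA·AB·CB·BCA·AB·CB·CB·BCA·AB·BCA
    A ↦ CB
    B ↦ BCA
    C ↦ AB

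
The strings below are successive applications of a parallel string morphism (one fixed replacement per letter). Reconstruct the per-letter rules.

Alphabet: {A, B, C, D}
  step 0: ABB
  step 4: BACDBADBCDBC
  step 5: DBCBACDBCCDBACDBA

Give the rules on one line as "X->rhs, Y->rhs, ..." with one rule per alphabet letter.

A->BC, B->D, C->BA, D->C

  step 4 ⇒ step 5: BACDBADBCDBC ⇒ D·BC·BA·C·D·BC·C·D·BA·C·D·BA
    A ↦ BC
    B ↦ D
    C ↦ BA
    D ↦ C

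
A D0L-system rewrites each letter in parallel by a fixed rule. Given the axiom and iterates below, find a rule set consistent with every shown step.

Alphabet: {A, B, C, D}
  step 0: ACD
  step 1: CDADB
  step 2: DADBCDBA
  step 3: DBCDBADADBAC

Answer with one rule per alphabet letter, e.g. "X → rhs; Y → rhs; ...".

A->C, B->A, C->DA, D->DB

  step 2 ⇒ step 3: DADBCDBA ⇒ DB·C·DB·A·DA·DB·A·C
    A ↦ C
    B ↦ A
    C ↦ DA
    D ↦ DB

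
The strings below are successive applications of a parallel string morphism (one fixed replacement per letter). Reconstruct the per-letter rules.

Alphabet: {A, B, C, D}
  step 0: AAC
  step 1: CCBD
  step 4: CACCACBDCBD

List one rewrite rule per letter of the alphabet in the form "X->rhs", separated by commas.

A->C, B->A, C->BD, D->BA

  step 0 ⇒ step 1: AAC ⇒ C·C·BD
    A ↦ C
    C ↦ BD
    B ↦ A  (constrained at step 1)
    D ↦ BA  (constrained at step 1)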